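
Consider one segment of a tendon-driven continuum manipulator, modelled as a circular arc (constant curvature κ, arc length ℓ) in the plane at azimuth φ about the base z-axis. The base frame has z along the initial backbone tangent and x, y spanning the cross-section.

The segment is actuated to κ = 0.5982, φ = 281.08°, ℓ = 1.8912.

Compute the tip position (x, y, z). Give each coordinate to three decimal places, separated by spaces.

θ = κ·ℓ = 0.5982 × 1.8912 = 1.13132 rad
ρ = (1 − cos θ)/κ = (1 − 0.42547)/0.5982 = 0.96043
z = sin θ / κ = 0.90497/0.5982 = 1.51283
x = ρ cos φ = 0.96043 × cos(281.08°) = 0.18458
y = ρ sin φ = 0.96043 × sin(281.08°) = -0.94253

0.185 -0.943 1.513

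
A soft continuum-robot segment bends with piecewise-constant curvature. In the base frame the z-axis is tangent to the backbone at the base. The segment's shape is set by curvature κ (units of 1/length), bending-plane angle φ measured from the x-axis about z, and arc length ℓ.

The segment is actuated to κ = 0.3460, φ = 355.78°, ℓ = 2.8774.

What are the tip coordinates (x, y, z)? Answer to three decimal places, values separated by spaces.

θ = κ·ℓ = 0.3460 × 2.8774 = 0.99558 rad
ρ = (1 − cos θ)/κ = (1 − 0.54402)/0.3460 = 1.31787
z = sin θ / κ = 0.83907/0.3460 = 2.42507
x = ρ cos φ = 1.31787 × cos(355.78°) = 1.31430
y = ρ sin φ = 1.31787 × sin(355.78°) = -0.09698

1.314 -0.097 2.425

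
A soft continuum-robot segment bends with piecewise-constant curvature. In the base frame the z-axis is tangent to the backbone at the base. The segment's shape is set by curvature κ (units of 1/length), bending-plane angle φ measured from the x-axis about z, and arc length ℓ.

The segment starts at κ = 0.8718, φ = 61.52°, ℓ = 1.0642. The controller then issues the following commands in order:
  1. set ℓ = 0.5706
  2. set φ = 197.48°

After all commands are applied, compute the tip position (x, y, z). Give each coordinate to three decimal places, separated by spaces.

initial: κ=0.8718, φ=61.52°, ℓ=1.0642
cmd 1: set ℓ=0.5706 → (κ,φ,ℓ)=(0.8718,61.52°,0.5706) → tip=(0.0663,0.1222,0.5474)
cmd 2: set φ=197.48° → (κ,φ,ℓ)=(0.8718,197.48°,0.5706) → tip=(-0.1326,-0.0418,0.5474)

-0.133 -0.042 0.547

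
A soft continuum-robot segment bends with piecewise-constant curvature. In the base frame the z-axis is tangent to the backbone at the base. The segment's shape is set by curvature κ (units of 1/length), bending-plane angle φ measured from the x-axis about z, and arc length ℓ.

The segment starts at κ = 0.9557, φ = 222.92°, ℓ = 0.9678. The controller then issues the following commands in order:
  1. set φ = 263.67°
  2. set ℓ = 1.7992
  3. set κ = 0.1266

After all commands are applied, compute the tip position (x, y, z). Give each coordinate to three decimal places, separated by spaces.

initial: κ=0.9557, φ=222.92°, ℓ=0.9678
cmd 1: set φ=263.67° → (κ,φ,ℓ)=(0.9557,263.67°,0.9678) → tip=(-0.0459,-0.4140,0.8356)
cmd 2: set ℓ=1.7992 → (κ,φ,ℓ)=(0.9557,263.67°,1.7992) → tip=(-0.1325,-1.1940,1.0348)
cmd 3: set κ=0.1266 → (κ,φ,ℓ)=(0.1266,263.67°,1.7992) → tip=(-0.0225,-0.2028,1.7837)

-0.022 -0.203 1.784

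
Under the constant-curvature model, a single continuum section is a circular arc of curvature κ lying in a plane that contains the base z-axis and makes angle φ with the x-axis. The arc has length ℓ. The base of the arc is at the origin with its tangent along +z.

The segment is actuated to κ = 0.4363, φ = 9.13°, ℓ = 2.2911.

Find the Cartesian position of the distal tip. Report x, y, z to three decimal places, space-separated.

θ = κ·ℓ = 0.4363 × 2.2911 = 0.99961 rad
ρ = (1 − cos θ)/κ = (1 − 0.54063)/0.4363 = 1.05287
z = sin θ / κ = 0.84126/0.4363 = 1.92817
x = ρ cos φ = 1.05287 × cos(9.13°) = 1.03953
y = ρ sin φ = 1.05287 × sin(9.13°) = 0.16706

1.040 0.167 1.928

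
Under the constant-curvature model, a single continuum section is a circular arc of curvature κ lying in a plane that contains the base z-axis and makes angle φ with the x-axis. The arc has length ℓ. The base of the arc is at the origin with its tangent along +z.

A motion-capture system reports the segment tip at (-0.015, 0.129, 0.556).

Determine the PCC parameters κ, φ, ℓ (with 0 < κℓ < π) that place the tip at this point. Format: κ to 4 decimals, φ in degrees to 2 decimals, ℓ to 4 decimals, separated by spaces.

ρ = √(x²+y²) = √(-0.015² + 0.129²) = 0.12987
φ = atan2(y, x) mod 360° = atan2(0.129, -0.015) = 96.6325°
|p|² = ρ² + z² = 0.12987² + 0.556² = 0.32600
κ = 2ρ / |p|² = 2×0.12987 / 0.32600 = 0.79674
θ = 2·atan2(ρ, z) = 2·atan2(0.12987, 0.556) = 0.45893 rad
ℓ = θ/κ = 0.45893/0.79674 = 0.57601

0.7967 96.63 0.5760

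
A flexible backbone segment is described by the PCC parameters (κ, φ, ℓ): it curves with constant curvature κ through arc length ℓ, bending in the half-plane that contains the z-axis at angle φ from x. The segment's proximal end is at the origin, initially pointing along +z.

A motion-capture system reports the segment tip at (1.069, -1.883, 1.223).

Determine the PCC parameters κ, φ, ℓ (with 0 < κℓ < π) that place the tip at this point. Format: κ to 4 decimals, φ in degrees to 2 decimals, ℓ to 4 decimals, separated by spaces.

0.7003 299.58 3.0178

ρ = √(x²+y²) = √(1.069² + -1.883²) = 2.16528
φ = atan2(y, x) mod 360° = atan2(-1.883, 1.069) = 299.5841°
|p|² = ρ² + z² = 2.16528² + 1.223² = 6.18418
κ = 2ρ / |p|² = 2×2.16528 / 6.18418 = 0.70027
θ = 2·atan2(ρ, z) = 2·atan2(2.16528, 1.223) = 2.11329 rad
ℓ = θ/κ = 2.11329/0.70027 = 3.01784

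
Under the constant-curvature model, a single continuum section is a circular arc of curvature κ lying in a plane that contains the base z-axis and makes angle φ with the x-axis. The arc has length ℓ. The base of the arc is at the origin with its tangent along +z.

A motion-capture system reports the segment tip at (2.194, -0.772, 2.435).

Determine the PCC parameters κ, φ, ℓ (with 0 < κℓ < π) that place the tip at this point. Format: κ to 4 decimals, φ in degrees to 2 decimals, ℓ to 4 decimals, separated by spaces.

ρ = √(x²+y²) = √(2.194² + -0.772²) = 2.32586
φ = atan2(y, x) mod 360° = atan2(-0.772, 2.194) = 340.6146°
|p|² = ρ² + z² = 2.32586² + 2.435² = 11.33885
κ = 2ρ / |p|² = 2×2.32586 / 11.33885 = 0.41025
θ = 2·atan2(ρ, z) = 2·atan2(2.32586, 2.435) = 1.52496 rad
ℓ = θ/κ = 1.52496/0.41025 = 3.71717

0.4102 340.61 3.7172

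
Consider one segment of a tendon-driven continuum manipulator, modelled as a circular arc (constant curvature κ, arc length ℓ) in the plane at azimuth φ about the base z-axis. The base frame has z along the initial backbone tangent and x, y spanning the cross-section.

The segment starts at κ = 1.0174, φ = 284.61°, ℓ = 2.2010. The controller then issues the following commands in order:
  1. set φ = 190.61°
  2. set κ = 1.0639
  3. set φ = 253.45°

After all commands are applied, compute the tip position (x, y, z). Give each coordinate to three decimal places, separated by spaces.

-0.454 -1.529 0.674

initial: κ=1.0174, φ=284.61°, ℓ=2.2010
cmd 1: set φ=190.61° → (κ,φ,ℓ)=(1.0174,190.61°,2.2010) → tip=(-1.5649,-0.2931,0.7713)
cmd 2: set κ=1.0639 → (κ,φ,ℓ)=(1.0639,190.61°,2.2010) → tip=(-1.5676,-0.2936,0.6742)
cmd 3: set φ=253.45° → (κ,φ,ℓ)=(1.0639,253.45°,2.2010) → tip=(-0.4543,-1.5288,0.6742)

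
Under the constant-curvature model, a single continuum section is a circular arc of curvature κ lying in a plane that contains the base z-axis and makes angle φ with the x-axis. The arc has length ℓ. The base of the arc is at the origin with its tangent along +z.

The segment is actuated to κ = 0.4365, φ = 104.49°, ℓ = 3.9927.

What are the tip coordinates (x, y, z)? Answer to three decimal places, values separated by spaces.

-0.671 2.598 2.257

θ = κ·ℓ = 0.4365 × 3.9927 = 1.74281 rad
ρ = (1 − cos θ)/κ = (1 − -0.17117)/0.4365 = 2.68309
z = sin θ / κ = 0.98524/0.4365 = 2.25714
x = ρ cos φ = 2.68309 × cos(104.49°) = -0.67134
y = ρ sin φ = 2.68309 × sin(104.49°) = 2.59775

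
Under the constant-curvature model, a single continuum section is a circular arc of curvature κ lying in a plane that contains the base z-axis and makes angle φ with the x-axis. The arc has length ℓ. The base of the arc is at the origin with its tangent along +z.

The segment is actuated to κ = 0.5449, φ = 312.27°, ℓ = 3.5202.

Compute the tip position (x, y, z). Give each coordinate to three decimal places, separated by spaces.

θ = κ·ℓ = 0.5449 × 3.5202 = 1.91816 rad
ρ = (1 − cos θ)/κ = (1 − -0.34042)/0.5449 = 2.45993
z = sin θ / κ = 0.94027/0.5449 = 1.72559
x = ρ cos φ = 2.45993 × cos(312.27°) = 1.65461
y = ρ sin φ = 2.45993 × sin(312.27°) = -1.82031

1.655 -1.820 1.726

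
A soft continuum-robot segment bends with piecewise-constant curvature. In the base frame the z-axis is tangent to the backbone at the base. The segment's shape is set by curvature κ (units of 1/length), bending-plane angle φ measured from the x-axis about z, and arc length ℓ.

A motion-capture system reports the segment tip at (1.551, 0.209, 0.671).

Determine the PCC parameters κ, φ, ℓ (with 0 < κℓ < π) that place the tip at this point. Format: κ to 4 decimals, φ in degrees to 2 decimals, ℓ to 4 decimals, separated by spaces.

ρ = √(x²+y²) = √(1.551² + 0.209²) = 1.56502
φ = atan2(y, x) mod 360° = atan2(0.209, 1.551) = 7.6745°
|p|² = ρ² + z² = 1.56502² + 0.671² = 2.89952
κ = 2ρ / |p|² = 2×1.56502 / 2.89952 = 1.07950
θ = 2·atan2(ρ, z) = 2·atan2(1.56502, 0.671) = 2.33151 rad
ℓ = θ/κ = 2.33151/1.07950 = 2.15980

1.0795 7.67 2.1598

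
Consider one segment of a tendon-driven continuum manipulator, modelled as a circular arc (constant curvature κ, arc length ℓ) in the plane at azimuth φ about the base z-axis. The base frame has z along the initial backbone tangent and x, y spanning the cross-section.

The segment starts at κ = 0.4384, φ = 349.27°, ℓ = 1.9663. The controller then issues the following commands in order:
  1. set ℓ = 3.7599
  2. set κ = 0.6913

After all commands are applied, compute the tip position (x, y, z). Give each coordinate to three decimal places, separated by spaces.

initial: κ=0.4384, φ=349.27°, ℓ=1.9663
cmd 1: set ℓ=3.7599 → (κ,φ,ℓ)=(0.4384,349.27°,3.7599) → tip=(2.4148,-0.4576,2.2742)
cmd 2: set κ=0.6913 → (κ,φ,ℓ)=(0.6913,349.27°,3.7599) → tip=(2.6385,-0.5000,0.7467)

2.639 -0.500 0.747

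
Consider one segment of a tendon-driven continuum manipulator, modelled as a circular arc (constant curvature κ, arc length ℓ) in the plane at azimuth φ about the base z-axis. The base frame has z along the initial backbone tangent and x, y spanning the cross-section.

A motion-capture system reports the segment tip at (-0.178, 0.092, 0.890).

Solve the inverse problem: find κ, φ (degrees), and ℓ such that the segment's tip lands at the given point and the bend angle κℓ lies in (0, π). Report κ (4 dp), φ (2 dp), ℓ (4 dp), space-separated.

ρ = √(x²+y²) = √(-0.178² + 0.092²) = 0.20037
φ = atan2(y, x) mod 360° = atan2(0.092, -0.178) = 152.6676°
|p|² = ρ² + z² = 0.20037² + 0.890² = 0.83225
κ = 2ρ / |p|² = 2×0.20037 / 0.83225 = 0.48151
θ = 2·atan2(ρ, z) = 2·atan2(0.20037, 0.890) = 0.44288 rad
ℓ = θ/κ = 0.44288/0.48151 = 0.91977

0.4815 152.67 0.9198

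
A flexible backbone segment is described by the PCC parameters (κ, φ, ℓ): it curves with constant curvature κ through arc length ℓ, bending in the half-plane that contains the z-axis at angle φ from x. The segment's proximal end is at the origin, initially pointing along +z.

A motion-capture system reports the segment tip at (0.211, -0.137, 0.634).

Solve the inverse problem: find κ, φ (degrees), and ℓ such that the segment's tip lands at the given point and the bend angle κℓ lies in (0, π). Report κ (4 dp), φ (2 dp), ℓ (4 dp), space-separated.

ρ = √(x²+y²) = √(0.211² + -0.137²) = 0.25158
φ = atan2(y, x) mod 360° = atan2(-0.137, 0.211) = 327.0048°
|p|² = ρ² + z² = 0.25158² + 0.634² = 0.46525
κ = 2ρ / |p|² = 2×0.25158 / 0.46525 = 1.08147
θ = 2·atan2(ρ, z) = 2·atan2(0.25158, 0.634) = 0.75550 rad
ℓ = θ/κ = 0.75550/1.08147 = 0.69859

1.0815 327.00 0.6986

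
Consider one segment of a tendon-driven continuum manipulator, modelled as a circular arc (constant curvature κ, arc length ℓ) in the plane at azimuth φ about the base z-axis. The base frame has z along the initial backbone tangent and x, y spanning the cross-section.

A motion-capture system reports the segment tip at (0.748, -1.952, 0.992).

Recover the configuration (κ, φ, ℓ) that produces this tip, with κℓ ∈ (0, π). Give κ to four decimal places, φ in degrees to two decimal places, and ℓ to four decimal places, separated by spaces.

ρ = √(x²+y²) = √(0.748² + -1.952²) = 2.09041
φ = atan2(y, x) mod 360° = atan2(-1.952, 0.748) = 290.9667°
|p|² = ρ² + z² = 2.09041² + 0.992² = 5.35387
κ = 2ρ / |p|² = 2×2.09041 / 5.35387 = 0.78090
θ = 2·atan2(ρ, z) = 2·atan2(2.09041, 0.992) = 2.25543 rad
ℓ = θ/κ = 2.25543/0.78090 = 2.88826

0.7809 290.97 2.8883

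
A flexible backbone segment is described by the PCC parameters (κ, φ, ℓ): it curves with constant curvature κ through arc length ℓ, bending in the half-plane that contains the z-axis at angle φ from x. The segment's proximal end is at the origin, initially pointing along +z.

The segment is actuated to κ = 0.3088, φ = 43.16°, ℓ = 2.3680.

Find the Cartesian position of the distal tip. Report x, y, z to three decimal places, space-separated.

θ = κ·ℓ = 0.3088 × 2.3680 = 0.73124 rad
ρ = (1 − cos θ)/κ = (1 − 0.74435)/0.3088 = 0.82789
z = sin θ / κ = 0.66779/0.3088 = 2.16254
x = ρ cos φ = 0.82789 × cos(43.16°) = 0.60390
y = ρ sin φ = 0.82789 × sin(43.16°) = 0.56631

0.604 0.566 2.163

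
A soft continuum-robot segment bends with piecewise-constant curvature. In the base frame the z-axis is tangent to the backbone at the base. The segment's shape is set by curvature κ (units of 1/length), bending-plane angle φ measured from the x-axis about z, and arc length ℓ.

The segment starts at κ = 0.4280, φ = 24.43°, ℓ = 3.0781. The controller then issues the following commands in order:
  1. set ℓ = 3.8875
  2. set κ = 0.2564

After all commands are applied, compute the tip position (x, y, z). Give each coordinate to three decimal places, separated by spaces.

1.623 0.737 3.275

initial: κ=0.4280, φ=24.43°, ℓ=3.0781
cmd 1: set ℓ=3.8875 → (κ,φ,ℓ)=(0.4280,24.43°,3.8875) → tip=(2.3249,1.0561,2.3263)
cmd 2: set κ=0.2564 → (κ,φ,ℓ)=(0.2564,24.43°,3.8875) → tip=(1.6227,0.7371,3.2750)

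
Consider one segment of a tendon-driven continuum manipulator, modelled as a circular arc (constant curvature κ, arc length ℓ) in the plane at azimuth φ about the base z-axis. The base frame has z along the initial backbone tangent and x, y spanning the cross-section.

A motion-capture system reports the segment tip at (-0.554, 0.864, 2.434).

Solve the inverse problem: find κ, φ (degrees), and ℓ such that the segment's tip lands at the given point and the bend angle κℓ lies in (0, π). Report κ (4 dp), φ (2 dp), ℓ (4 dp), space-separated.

ρ = √(x²+y²) = √(-0.554² + 0.864²) = 1.02636
φ = atan2(y, x) mod 360° = atan2(0.864, -0.554) = 122.6681°
|p|² = ρ² + z² = 1.02636² + 2.434² = 6.97777
κ = 2ρ / |p|² = 2×1.02636 / 6.97777 = 0.29418
θ = 2·atan2(ρ, z) = 2·atan2(1.02636, 2.434) = 0.79810 rad
ℓ = θ/κ = 0.79810/0.29418 = 2.71298

0.2942 122.67 2.7130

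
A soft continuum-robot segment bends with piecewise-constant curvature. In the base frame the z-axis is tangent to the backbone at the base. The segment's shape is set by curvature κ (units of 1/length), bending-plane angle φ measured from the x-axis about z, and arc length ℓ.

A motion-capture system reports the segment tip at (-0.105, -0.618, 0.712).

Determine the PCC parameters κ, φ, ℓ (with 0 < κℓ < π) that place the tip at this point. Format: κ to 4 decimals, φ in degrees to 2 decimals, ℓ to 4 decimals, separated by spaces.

1.3932 260.36 1.0363

ρ = √(x²+y²) = √(-0.105² + -0.618²) = 0.62686
φ = atan2(y, x) mod 360° = atan2(-0.618, -0.105) = 260.3574°
|p|² = ρ² + z² = 0.62686² + 0.712² = 0.89989
κ = 2ρ / |p|² = 2×0.62686 / 0.89989 = 1.39318
θ = 2·atan2(ρ, z) = 2·atan2(0.62686, 0.712) = 1.44378 rad
ℓ = θ/κ = 1.44378/1.39318 = 1.03632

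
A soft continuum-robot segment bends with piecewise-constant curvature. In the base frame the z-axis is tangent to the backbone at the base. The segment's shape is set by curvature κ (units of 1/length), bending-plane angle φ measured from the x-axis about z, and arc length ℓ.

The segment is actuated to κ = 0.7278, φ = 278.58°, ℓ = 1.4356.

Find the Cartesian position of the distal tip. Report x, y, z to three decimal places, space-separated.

0.102 -0.677 1.188

θ = κ·ℓ = 0.7278 × 1.4356 = 1.04483 rad
ρ = (1 − cos θ)/κ = (1 − 0.50205)/0.7278 = 0.68419
z = sin θ / κ = 0.86484/0.7278 = 1.18829
x = ρ cos φ = 0.68419 × cos(278.58°) = 0.10207
y = ρ sin φ = 0.68419 × sin(278.58°) = -0.67653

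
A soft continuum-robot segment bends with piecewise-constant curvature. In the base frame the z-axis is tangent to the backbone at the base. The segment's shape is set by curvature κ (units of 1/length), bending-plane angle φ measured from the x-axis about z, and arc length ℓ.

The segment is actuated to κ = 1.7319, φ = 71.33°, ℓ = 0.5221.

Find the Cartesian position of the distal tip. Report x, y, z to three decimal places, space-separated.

θ = κ·ℓ = 1.7319 × 0.5221 = 0.90422 rad
ρ = (1 − cos θ)/κ = (1 − 0.61829)/1.7319 = 0.22040
z = sin θ / κ = 0.78595/1.7319 = 0.45381
x = ρ cos φ = 0.22040 × cos(71.33°) = 0.07055
y = ρ sin φ = 0.22040 × sin(71.33°) = 0.20880

0.071 0.209 0.454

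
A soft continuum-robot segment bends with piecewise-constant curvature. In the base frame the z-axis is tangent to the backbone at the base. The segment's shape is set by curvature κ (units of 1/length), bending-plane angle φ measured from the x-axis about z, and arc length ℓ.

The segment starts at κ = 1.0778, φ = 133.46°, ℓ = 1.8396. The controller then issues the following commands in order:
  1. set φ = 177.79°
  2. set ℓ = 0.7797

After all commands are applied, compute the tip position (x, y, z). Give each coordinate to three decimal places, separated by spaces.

-0.309 0.012 0.691

initial: κ=1.0778, φ=133.46°, ℓ=1.8396
cmd 1: set φ=177.79° → (κ,φ,ℓ)=(1.0778,177.79°,1.8396) → tip=(-1.2983,0.0501,0.8502)
cmd 2: set ℓ=0.7797 → (κ,φ,ℓ)=(1.0778,177.79°,0.7797) → tip=(-0.3086,0.0119,0.6911)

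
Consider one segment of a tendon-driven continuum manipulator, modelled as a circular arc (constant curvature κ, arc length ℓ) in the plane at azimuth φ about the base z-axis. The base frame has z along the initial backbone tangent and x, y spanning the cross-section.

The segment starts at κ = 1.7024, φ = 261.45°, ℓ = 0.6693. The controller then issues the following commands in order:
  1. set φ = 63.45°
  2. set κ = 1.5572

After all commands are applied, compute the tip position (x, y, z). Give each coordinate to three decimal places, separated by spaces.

initial: κ=1.7024, φ=261.45°, ℓ=0.6693
cmd 1: set φ=63.45° → (κ,φ,ℓ)=(1.7024,63.45°,0.6693) → tip=(0.1528,0.3058,0.5336)
cmd 2: set κ=1.5572 → (κ,φ,ℓ)=(1.5572,63.45°,0.6693) → tip=(0.1423,0.2848,0.5545)

0.142 0.285 0.555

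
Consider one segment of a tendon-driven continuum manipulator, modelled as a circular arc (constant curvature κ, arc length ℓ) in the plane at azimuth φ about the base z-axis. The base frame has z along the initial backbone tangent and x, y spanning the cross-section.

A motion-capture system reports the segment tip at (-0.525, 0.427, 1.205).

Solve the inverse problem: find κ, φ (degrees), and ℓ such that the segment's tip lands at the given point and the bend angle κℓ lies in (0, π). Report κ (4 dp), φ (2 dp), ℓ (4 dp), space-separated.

0.7086 140.88 1.4442

ρ = √(x²+y²) = √(-0.525² + 0.427²) = 0.67672
φ = atan2(y, x) mod 360° = atan2(0.427, -0.525) = 140.8774°
|p|² = ρ² + z² = 0.67672² + 1.205² = 1.90998
κ = 2ρ / |p|² = 2×0.67672 / 1.90998 = 0.70862
θ = 2·atan2(ρ, z) = 2·atan2(0.67672, 1.205) = 1.02340 rad
ℓ = θ/κ = 1.02340/0.70862 = 1.44423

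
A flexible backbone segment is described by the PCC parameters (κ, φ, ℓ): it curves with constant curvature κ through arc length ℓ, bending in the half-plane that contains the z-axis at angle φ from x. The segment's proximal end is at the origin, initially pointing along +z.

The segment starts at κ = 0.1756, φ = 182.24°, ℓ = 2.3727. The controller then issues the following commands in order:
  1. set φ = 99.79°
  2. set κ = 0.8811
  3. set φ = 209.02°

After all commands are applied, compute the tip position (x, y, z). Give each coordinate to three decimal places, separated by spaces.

-1.485 -0.824 0.985

initial: κ=0.1756, φ=182.24°, ℓ=2.3727
cmd 1: set φ=99.79° → (κ,φ,ℓ)=(0.1756,99.79°,2.3727) → tip=(-0.0828,0.4801,2.3046)
cmd 2: set κ=0.8811 → (κ,φ,ℓ)=(0.8811,99.79°,2.3727) → tip=(-0.2888,1.6739,0.9850)
cmd 3: set φ=209.02° → (κ,φ,ℓ)=(0.8811,209.02°,2.3727) → tip=(-1.4854,-0.8240,0.9850)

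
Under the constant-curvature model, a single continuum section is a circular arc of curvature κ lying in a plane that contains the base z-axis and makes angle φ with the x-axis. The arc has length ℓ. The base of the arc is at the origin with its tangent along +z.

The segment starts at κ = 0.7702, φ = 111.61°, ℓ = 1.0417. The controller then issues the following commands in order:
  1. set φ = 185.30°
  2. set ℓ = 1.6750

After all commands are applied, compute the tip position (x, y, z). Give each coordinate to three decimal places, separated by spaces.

-0.935 -0.087 1.248

initial: κ=0.7702, φ=111.61°, ℓ=1.0417
cmd 1: set φ=185.30° → (κ,φ,ℓ)=(0.7702,185.30°,1.0417) → tip=(-0.3943,-0.0366,0.9335)
cmd 2: set ℓ=1.6750 → (κ,φ,ℓ)=(0.7702,185.30°,1.6750) → tip=(-0.9347,-0.0867,1.2475)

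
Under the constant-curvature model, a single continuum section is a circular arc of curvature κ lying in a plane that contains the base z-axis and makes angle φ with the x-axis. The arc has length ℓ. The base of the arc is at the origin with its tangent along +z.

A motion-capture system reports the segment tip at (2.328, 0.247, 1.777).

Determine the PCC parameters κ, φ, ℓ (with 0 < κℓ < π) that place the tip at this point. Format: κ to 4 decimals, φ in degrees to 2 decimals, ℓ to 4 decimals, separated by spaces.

0.5420 6.06 3.4003

ρ = √(x²+y²) = √(2.328² + 0.247²) = 2.34107
φ = atan2(y, x) mod 360° = atan2(0.247, 2.328) = 6.0564°
|p|² = ρ² + z² = 2.34107² + 1.777² = 8.63832
κ = 2ρ / |p|² = 2×2.34107 / 8.63832 = 0.54202
θ = 2·atan2(ρ, z) = 2·atan2(2.34107, 1.777) = 1.84305 rad
ℓ = θ/κ = 1.84305/0.54202 = 3.40034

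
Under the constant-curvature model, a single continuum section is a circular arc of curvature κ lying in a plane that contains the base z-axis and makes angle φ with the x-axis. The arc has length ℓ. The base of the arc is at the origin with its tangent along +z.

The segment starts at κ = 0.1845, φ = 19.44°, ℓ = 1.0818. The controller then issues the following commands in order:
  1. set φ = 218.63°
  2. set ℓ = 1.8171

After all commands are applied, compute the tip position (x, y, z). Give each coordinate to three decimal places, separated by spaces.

-0.236 -0.188 1.783

initial: κ=0.1845, φ=19.44°, ℓ=1.0818
cmd 1: set φ=218.63° → (κ,φ,ℓ)=(0.1845,218.63°,1.0818) → tip=(-0.0841,-0.0672,1.0746)
cmd 2: set ℓ=1.8171 → (κ,φ,ℓ)=(0.1845,218.63°,1.8171) → tip=(-0.2357,-0.1884,1.7833)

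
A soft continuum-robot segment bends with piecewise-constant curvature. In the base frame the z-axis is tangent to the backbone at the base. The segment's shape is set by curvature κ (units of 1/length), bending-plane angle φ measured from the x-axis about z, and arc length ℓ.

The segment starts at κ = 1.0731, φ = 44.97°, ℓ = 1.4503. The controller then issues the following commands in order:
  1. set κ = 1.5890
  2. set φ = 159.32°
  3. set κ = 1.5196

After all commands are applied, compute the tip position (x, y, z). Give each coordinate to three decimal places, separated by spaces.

-0.980 0.370 0.531

initial: κ=1.0731, φ=44.97°, ℓ=1.4503
cmd 1: set κ=1.5890 → (κ,φ,ℓ)=(1.5890,44.97°,1.4503) → tip=(0.7434,0.7426,0.4674)
cmd 2: set φ=159.32° → (κ,φ,ℓ)=(1.5890,159.32°,1.4503) → tip=(-0.9830,0.3711,0.4674)
cmd 3: set κ=1.5196 → (κ,φ,ℓ)=(1.5196,159.32°,1.4503) → tip=(-0.9799,0.3699,0.5305)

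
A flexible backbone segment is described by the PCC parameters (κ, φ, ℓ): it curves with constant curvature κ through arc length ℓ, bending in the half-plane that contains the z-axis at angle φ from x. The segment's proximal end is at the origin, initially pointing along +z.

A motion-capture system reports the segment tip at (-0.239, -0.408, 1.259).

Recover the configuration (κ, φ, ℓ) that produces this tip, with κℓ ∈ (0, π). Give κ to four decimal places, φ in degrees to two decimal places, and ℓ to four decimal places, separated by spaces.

0.5229 239.64 1.3742

ρ = √(x²+y²) = √(-0.239² + -0.408²) = 0.47285
φ = atan2(y, x) mod 360° = atan2(-0.408, -0.239) = 239.6389°
|p|² = ρ² + z² = 0.47285² + 1.259² = 1.80867
κ = 2ρ / |p|² = 2×0.47285 / 1.80867 = 0.52287
θ = 2·atan2(ρ, z) = 2·atan2(0.47285, 1.259) = 0.71855 rad
ℓ = θ/κ = 0.71855/0.52287 = 1.37424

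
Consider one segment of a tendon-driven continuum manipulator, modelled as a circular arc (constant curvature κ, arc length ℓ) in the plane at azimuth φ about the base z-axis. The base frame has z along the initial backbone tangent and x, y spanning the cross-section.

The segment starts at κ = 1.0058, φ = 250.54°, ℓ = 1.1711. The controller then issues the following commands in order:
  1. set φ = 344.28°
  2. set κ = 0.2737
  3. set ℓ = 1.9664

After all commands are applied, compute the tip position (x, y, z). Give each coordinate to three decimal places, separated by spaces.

0.497 -0.140 1.873

initial: κ=1.0058, φ=250.54°, ℓ=1.1711
cmd 1: set φ=344.28° → (κ,φ,ℓ)=(1.0058,344.28°,1.1711) → tip=(0.5906,-0.1662,0.9185)
cmd 2: set κ=0.2737 → (κ,φ,ℓ)=(0.2737,344.28°,1.1711) → tip=(0.1791,-0.0504,1.1511)
cmd 3: set ℓ=1.9664 → (κ,φ,ℓ)=(0.2737,344.28°,1.9664) → tip=(0.4972,-0.1399,1.8728)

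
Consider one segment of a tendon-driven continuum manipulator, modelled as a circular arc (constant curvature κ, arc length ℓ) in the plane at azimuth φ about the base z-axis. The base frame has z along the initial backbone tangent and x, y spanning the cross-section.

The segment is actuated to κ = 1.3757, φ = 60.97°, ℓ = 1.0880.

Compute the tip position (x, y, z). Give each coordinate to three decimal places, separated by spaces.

θ = κ·ℓ = 1.3757 × 1.0880 = 1.49676 rad
ρ = (1 − cos θ)/κ = (1 − 0.07397)/1.3757 = 0.67314
z = sin θ / κ = 0.99726/1.3757 = 0.72491
x = ρ cos φ = 0.67314 × cos(60.97°) = 0.32665
y = ρ sin φ = 0.67314 × sin(60.97°) = 0.58857

0.327 0.589 0.725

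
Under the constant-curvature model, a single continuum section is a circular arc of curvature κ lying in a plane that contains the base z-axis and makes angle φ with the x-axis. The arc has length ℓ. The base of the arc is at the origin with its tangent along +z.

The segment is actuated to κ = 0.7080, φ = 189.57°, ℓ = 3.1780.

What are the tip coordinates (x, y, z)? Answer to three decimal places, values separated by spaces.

θ = κ·ℓ = 0.7080 × 3.1780 = 2.25002 rad
ρ = (1 − cos θ)/κ = (1 − -0.62819)/0.7080 = 2.29971
z = sin θ / κ = 0.77806/0.7080 = 1.09895
x = ρ cos φ = 2.29971 × cos(189.57°) = -2.26770
y = ρ sin φ = 2.29971 × sin(189.57°) = -0.38233

-2.268 -0.382 1.099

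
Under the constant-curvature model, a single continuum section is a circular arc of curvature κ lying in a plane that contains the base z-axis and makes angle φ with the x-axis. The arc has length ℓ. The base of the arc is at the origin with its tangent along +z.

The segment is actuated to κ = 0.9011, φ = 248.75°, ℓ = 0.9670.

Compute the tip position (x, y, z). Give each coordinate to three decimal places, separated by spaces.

-0.143 -0.368 0.849

θ = κ·ℓ = 0.9011 × 0.9670 = 0.87136 rad
ρ = (1 − cos θ)/κ = (1 − 0.64378)/0.9011 = 0.39531
z = sin θ / κ = 0.76521/0.9011 = 0.84919
x = ρ cos φ = 0.39531 × cos(248.75°) = -0.14328
y = ρ sin φ = 0.39531 × sin(248.75°) = -0.36843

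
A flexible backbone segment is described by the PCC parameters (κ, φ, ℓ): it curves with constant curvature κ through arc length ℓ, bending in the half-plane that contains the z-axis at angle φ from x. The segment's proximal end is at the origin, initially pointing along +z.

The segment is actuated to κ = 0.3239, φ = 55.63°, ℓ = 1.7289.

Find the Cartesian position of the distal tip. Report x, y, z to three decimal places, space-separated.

θ = κ·ℓ = 0.3239 × 1.7289 = 0.55999 rad
ρ = (1 − cos θ)/κ = (1 − 0.84726)/0.3239 = 0.47157
z = sin θ / κ = 0.53118/0.3239 = 1.63995
x = ρ cos φ = 0.47157 × cos(55.63°) = 0.26621
y = ρ sin φ = 0.47157 × sin(55.63°) = 0.38923

0.266 0.389 1.640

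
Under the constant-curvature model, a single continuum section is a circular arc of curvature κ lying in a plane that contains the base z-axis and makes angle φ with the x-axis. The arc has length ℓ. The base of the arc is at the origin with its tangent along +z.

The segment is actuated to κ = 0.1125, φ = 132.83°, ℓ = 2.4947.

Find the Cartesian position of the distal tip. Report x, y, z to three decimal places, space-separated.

θ = κ·ℓ = 0.1125 × 2.4947 = 0.28065 rad
ρ = (1 − cos θ)/κ = (1 − 0.96087)/0.1125 = 0.34778
z = sin θ / κ = 0.27698/0.1125 = 2.46208
x = ρ cos φ = 0.34778 × cos(132.83°) = -0.23643
y = ρ sin φ = 0.34778 × sin(132.83°) = 0.25505

-0.236 0.255 2.462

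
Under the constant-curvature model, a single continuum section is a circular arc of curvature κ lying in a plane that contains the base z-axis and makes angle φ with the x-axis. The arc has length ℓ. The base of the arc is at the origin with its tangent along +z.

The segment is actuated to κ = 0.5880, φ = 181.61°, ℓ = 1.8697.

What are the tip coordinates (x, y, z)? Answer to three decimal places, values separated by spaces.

-0.928 -0.026 1.515

θ = κ·ℓ = 0.5880 × 1.8697 = 1.09938 rad
ρ = (1 − cos θ)/κ = (1 − 0.45415)/0.5880 = 0.92832
z = sin θ / κ = 0.89093/0.5880 = 1.51518
x = ρ cos φ = 0.92832 × cos(181.61°) = -0.92796
y = ρ sin φ = 0.92832 × sin(181.61°) = -0.02608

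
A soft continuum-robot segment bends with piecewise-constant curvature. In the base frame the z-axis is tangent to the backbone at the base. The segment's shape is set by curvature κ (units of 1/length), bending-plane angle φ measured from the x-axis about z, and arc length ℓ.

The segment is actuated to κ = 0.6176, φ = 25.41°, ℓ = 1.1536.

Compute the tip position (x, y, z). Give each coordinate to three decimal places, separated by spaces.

0.356 0.169 1.058

θ = κ·ℓ = 0.6176 × 1.1536 = 0.71246 rad
ρ = (1 − cos θ)/κ = (1 − 0.75675)/0.6176 = 0.39386
z = sin θ / κ = 0.65370/0.6176 = 1.05845
x = ρ cos φ = 0.39386 × cos(25.41°) = 0.35576
y = ρ sin φ = 0.39386 × sin(25.41°) = 0.16900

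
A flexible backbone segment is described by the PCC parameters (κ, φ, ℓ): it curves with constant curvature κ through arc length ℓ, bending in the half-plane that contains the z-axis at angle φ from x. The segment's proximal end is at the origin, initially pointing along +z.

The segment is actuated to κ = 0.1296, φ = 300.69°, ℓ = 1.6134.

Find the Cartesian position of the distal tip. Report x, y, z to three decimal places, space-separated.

0.086 -0.145 1.602

θ = κ·ℓ = 0.1296 × 1.6134 = 0.20910 rad
ρ = (1 − cos θ)/κ = (1 − 0.97822)/0.1296 = 0.16806
z = sin θ / κ = 0.20758/0.1296 = 1.60167
x = ρ cos φ = 0.16806 × cos(300.69°) = 0.08578
y = ρ sin φ = 0.16806 × sin(300.69°) = -0.14453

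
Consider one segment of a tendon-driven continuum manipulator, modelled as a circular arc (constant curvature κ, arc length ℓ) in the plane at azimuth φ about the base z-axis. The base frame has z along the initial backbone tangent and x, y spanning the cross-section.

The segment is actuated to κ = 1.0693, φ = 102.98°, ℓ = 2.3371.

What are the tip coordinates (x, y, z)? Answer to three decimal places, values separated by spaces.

-0.378 1.641 0.560

θ = κ·ℓ = 1.0693 × 2.3371 = 2.49906 rad
ρ = (1 − cos θ)/κ = (1 − -0.80058)/1.0693 = 1.68389
z = sin θ / κ = 0.59922/1.0693 = 0.56039
x = ρ cos φ = 1.68389 × cos(102.98°) = -0.37822
y = ρ sin φ = 1.68389 × sin(102.98°) = 1.64086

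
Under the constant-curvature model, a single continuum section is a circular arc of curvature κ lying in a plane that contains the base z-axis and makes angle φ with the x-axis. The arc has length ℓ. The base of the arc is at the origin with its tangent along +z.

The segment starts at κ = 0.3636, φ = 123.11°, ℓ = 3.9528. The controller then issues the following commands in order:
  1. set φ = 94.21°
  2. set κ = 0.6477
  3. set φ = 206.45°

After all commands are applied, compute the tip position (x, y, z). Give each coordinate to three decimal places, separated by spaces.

-2.538 -1.262 0.848

initial: κ=0.3636, φ=123.11°, ℓ=3.9528
cmd 1: set φ=94.21° → (κ,φ,ℓ)=(0.3636,94.21°,3.9528) → tip=(-0.1750,2.3776,2.7258)
cmd 2: set κ=0.6477 → (κ,φ,ℓ)=(0.6477,94.21°,3.9528) → tip=(-0.2081,2.8266,0.8479)
cmd 3: set φ=206.45° → (κ,φ,ℓ)=(0.6477,206.45°,3.9528) → tip=(-2.5375,-1.2624,0.8479)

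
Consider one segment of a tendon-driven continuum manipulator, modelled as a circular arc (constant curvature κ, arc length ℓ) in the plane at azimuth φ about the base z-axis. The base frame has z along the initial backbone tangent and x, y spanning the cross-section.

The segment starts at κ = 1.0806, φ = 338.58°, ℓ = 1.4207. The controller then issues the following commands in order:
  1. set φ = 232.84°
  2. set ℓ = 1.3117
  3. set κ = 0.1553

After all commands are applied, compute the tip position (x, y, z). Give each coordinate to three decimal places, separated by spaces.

initial: κ=1.0806, φ=338.58°, ℓ=1.4207
cmd 1: set φ=232.84° → (κ,φ,ℓ)=(1.0806,232.84°,1.4207) → tip=(-0.5391,-0.7113,0.9248)
cmd 2: set ℓ=1.3117 → (κ,φ,ℓ)=(1.0806,232.84°,1.3117) → tip=(-0.4736,-0.6248,0.9145)
cmd 3: set κ=0.1553 → (κ,φ,ℓ)=(0.1553,232.84°,1.3117) → tip=(-0.0804,-0.1061,1.3026)

-0.080 -0.106 1.303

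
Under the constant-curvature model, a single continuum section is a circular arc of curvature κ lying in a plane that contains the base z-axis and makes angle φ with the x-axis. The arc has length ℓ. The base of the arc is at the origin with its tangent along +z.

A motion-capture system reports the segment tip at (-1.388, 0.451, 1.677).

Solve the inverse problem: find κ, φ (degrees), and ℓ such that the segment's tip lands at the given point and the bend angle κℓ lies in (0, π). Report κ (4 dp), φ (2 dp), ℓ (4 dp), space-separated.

0.5906 162.00 2.4252

ρ = √(x²+y²) = √(-1.388² + 0.451²) = 1.45943
φ = atan2(y, x) mod 360° = atan2(0.451, -1.388) = 161.9996°
|p|² = ρ² + z² = 1.45943² + 1.677² = 4.94227
κ = 2ρ / |p|² = 2×1.45943 / 4.94227 = 0.59059
θ = 2·atan2(ρ, z) = 2·atan2(1.45943, 1.677) = 1.43228 rad
ℓ = θ/κ = 1.43228/0.59059 = 2.42517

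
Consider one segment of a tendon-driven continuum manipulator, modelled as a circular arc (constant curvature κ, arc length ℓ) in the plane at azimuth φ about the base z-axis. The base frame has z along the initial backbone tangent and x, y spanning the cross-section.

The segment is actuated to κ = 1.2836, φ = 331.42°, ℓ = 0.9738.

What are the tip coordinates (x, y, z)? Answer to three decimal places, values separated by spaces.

θ = κ·ℓ = 1.2836 × 0.9738 = 1.24997 rad
ρ = (1 − cos θ)/κ = (1 − 0.31535)/1.2836 = 0.53338
z = sin θ / κ = 0.94898/1.2836 = 0.73931
x = ρ cos φ = 0.53338 × cos(331.42°) = 0.46839
y = ρ sin φ = 0.53338 × sin(331.42°) = -0.25516

0.468 -0.255 0.739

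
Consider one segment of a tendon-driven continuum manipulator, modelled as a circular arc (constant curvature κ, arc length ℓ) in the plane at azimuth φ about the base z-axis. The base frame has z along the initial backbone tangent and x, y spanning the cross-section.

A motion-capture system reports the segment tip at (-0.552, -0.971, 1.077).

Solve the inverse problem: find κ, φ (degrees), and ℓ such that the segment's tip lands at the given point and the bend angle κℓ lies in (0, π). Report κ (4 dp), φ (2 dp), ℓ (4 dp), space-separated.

ρ = √(x²+y²) = √(-0.552² + -0.971²) = 1.11694
φ = atan2(y, x) mod 360° = atan2(-0.971, -0.552) = 240.3824°
|p|² = ρ² + z² = 1.11694² + 1.077² = 2.40747
κ = 2ρ / |p|² = 2×1.11694 / 2.40747 = 0.92789
θ = 2·atan2(ρ, z) = 2·atan2(1.11694, 1.077) = 1.60720 rad
ℓ = θ/κ = 1.60720/0.92789 = 1.73210

0.9279 240.38 1.7321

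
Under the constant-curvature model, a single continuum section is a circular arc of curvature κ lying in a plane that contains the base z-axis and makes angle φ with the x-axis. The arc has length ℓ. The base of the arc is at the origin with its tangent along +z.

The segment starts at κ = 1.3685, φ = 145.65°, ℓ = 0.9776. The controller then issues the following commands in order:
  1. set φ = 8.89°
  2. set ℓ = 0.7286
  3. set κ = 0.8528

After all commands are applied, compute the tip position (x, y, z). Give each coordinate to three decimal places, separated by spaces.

initial: κ=1.3685, φ=145.65°, ℓ=0.9776
cmd 1: set φ=8.89° → (κ,φ,ℓ)=(1.3685,8.89°,0.9776) → tip=(0.5553,0.0869,0.7110)
cmd 2: set ℓ=0.7286 → (κ,φ,ℓ)=(1.3685,8.89°,0.7286) → tip=(0.3301,0.0516,0.6137)
cmd 3: set κ=0.8528 → (κ,φ,ℓ)=(0.8528,8.89°,0.7286) → tip=(0.2165,0.0339,0.6826)

0.217 0.034 0.683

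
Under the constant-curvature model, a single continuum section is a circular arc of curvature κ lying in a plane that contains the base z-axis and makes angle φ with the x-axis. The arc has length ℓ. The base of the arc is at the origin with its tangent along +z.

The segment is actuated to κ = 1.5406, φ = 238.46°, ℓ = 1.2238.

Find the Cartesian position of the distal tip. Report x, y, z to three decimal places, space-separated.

-0.445 -0.724 0.617

θ = κ·ℓ = 1.5406 × 1.2238 = 1.88539 rad
ρ = (1 − cos θ)/κ = (1 − -0.30943)/1.5406 = 0.84995
z = sin θ / κ = 0.95092/1.5406 = 0.61724
x = ρ cos φ = 0.84995 × cos(238.46°) = -0.44460
y = ρ sin φ = 0.84995 × sin(238.46°) = -0.72439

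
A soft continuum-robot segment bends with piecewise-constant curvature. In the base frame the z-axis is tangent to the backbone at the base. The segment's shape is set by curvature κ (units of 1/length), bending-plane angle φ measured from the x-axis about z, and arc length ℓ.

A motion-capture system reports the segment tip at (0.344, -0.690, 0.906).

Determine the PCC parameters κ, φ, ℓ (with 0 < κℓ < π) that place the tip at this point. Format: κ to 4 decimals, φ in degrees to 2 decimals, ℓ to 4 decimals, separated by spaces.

1.0895 296.50 1.2943

ρ = √(x²+y²) = √(0.344² + -0.690²) = 0.77100
φ = atan2(y, x) mod 360° = atan2(-0.690, 0.344) = 296.4986°
|p|² = ρ² + z² = 0.77100² + 0.906² = 1.41527
κ = 2ρ / |p|² = 2×0.77100 / 1.41527 = 1.08954
θ = 2·atan2(ρ, z) = 2·atan2(0.77100, 0.906) = 1.41014 rad
ℓ = θ/κ = 1.41014/1.08954 = 1.29425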